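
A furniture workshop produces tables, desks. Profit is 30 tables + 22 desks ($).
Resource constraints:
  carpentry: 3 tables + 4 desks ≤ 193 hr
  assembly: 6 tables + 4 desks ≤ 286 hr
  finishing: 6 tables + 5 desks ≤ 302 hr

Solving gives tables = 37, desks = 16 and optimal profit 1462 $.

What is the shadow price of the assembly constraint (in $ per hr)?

Check each constraint at x*: carpentry 175/193 (slack 18); assembly 286/286 (tight); finishing 302/302 (tight).
Since carpentry is not tight, its dual is 0.
From A_Bᵀ y = c: 6·y_assembly + 6·y_finishing = 30; 4·y_assembly + 5·y_finishing = 22.
Solving: y_assembly = 3, y_finishing = 2.
Shadow price of assembly = 3.

3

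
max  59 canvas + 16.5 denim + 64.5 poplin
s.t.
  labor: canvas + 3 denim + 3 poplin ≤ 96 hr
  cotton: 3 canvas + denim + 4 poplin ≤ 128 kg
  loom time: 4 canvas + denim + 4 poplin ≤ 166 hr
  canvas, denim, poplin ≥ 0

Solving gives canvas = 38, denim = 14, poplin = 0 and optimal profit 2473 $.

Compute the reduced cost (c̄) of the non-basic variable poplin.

Binding: cotton and loom time. Non-binding: labor (16 unused).
By complementary slackness, y = 0 for the non-binding constraint.
The binding rows give the dual system: 3·y_cotton + 4·y_loom time = 59 and 1·y_cotton + 1·y_loom time = 16.5.
→ y_cotton = 7 and y_loom time = 9.5.
Reduced cost of poplin: c₃ − yᵀa₃ = 64.5 − (7·4 + 9.5·4) = 64.5 − 66 = -1.5.

-1.5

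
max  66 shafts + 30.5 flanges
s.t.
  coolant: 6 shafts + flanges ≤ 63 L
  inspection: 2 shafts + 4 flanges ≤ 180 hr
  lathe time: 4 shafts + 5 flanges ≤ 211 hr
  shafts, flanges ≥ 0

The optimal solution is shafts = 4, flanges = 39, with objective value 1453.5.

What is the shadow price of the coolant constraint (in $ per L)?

At the optimum: coolant uses 63 of 63 (binding); inspection uses 164 of 180 (slack = 16); lathe time uses 211 of 211 (binding).
By complementary slackness, y = 0 for the non-binding constraint.
From A_Bᵀ y = c: 6·y_coolant + 4·y_lathe time = 66; 1·y_coolant + 5·y_lathe time = 30.5.
This yields shadow prices y_coolant = 8, y_lathe time = 4.5.
Shadow price of coolant = 8.

8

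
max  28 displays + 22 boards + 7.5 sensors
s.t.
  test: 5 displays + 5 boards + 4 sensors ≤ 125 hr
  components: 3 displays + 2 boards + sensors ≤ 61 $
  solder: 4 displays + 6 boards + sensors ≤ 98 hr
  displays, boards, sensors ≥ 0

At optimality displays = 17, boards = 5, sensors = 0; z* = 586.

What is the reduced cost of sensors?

Binding: components and solder. Non-binding: test (15 unused).
By complementary slackness, y = 0 for the non-binding constraint.
From A_Bᵀ y = c: 3·y_components + 4·y_solder = 28; 2·y_components + 6·y_solder = 22.
This yields shadow prices y_components = 8, y_solder = 1.
Reduced cost of sensors: c₃ − yᵀa₃ = 7.5 − (8·1 + 1·1) = 7.5 − 9 = -1.5.

-1.5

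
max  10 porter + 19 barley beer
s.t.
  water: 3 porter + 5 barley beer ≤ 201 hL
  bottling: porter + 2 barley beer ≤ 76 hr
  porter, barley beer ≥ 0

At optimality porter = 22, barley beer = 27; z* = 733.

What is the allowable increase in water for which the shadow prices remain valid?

27

Binding constraints: water, bottling. The basis is B = [[3,5],[1,2]] with det 1.
Per unit increase in water, x* moves by d = (2, -1).
The basis stays optimal until barley beer reaches 0; allowable increase = 27 hL.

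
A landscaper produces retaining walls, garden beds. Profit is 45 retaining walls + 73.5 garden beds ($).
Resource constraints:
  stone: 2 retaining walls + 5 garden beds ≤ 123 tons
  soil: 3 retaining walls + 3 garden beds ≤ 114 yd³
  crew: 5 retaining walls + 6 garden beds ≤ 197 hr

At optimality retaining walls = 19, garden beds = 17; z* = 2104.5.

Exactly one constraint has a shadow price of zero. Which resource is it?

soil

stone: 123/123 (binding)
soil: 108/114 (slack 6)
crew: 197/197 (binding)
By complementary slackness, a constraint with positive slack has shadow price 0 → soil.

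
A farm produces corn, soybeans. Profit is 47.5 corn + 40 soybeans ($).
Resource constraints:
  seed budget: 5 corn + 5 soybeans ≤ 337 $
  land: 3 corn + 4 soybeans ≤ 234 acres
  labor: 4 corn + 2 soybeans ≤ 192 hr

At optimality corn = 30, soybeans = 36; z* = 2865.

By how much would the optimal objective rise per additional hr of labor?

Binding: land and labor. Non-binding: seed budget (7 unused).
Since seed budget is not tight, its dual is 0.
From A_Bᵀ y = c: 3·y_land + 4·y_labor = 47.5; 4·y_land + 2·y_labor = 40.
This yields shadow prices y_land = 6.5, y_labor = 7.
Shadow price of labor = 7.

7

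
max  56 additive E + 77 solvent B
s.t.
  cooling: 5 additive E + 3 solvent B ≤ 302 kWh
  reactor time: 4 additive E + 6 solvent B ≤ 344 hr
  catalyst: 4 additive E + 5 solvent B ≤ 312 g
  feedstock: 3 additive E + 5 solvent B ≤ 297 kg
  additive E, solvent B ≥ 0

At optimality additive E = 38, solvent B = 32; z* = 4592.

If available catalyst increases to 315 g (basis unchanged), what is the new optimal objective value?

4613

Check each constraint at x*: cooling 286/302 (slack 16); reactor time 344/344 (tight); catalyst 312/312 (tight); feedstock 274/297 (slack 23).
By complementary slackness, y = 0 for the non-binding constraints.
The binding rows give the dual system: 4·y_reactor time + 4·y_catalyst = 56 and 6·y_reactor time + 5·y_catalyst = 77.
→ y_reactor time = 7 and y_catalyst = 7.
Δz = y_catalyst·Δb = 7 × (3) = 21, so new z* = 4592 + 21 = 4613.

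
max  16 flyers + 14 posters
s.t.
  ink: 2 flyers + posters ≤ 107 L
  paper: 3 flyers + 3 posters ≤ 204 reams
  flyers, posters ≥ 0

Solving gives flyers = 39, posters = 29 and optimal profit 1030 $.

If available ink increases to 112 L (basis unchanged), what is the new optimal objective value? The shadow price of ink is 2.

Δb = 5, so new z* = 1030 + (2)·(5) = 1030 + 10 = 1040.

1040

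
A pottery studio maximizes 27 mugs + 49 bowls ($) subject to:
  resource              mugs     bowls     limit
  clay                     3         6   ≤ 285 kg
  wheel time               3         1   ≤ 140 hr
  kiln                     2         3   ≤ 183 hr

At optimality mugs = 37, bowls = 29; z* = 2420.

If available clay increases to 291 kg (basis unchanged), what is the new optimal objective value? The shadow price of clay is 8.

Δb = 6, so new z* = 2420 + (8)·(6) = 2420 + 48 = 2468.

2468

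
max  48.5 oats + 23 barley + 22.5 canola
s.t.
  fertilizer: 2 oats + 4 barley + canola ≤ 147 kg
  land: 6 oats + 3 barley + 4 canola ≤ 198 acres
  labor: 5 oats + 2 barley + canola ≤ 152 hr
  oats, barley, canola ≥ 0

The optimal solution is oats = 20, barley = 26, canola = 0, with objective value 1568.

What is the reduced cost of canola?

-4

Binding: land and labor. Non-binding: fertilizer (3 unused).
Slack constraints have shadow price 0 (complementary slackness).
From A_Bᵀ y = c: 6·y_land + 5·y_labor = 48.5; 3·y_land + 2·y_labor = 23.
Solving: y_land = 6, y_labor = 2.5.
Reduced cost of canola: c₃ − yᵀa₃ = 22.5 − (6·4 + 2.5·1) = 22.5 − 26.5 = -4.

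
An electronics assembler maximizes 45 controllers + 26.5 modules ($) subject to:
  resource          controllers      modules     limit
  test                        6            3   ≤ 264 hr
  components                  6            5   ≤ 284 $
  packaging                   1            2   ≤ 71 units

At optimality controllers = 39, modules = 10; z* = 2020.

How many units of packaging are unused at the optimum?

12

packaging used = 1·39 + 2·10 = 59; slack = 71 − 59 = 12.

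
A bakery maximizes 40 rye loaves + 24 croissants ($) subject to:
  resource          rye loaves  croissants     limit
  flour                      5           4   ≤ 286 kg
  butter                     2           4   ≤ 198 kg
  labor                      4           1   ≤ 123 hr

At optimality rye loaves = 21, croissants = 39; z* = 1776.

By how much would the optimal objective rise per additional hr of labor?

Check each constraint at x*: flour 261/286 (slack 25); butter 198/198 (tight); labor 123/123 (tight).
Since flour is not tight, its dual is 0.
The binding rows give the dual system: 2·y_butter + 4·y_labor = 40 and 4·y_butter + 1·y_labor = 24.
This yields shadow prices y_butter = 4, y_labor = 8.
Shadow price of labor = 8.

8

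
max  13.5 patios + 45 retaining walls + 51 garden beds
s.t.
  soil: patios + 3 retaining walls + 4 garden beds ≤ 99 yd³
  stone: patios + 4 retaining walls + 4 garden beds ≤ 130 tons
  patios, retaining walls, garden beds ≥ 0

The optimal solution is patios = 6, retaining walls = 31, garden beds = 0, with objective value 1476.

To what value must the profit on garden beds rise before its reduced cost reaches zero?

Check each constraint at x*: soil 99/99 (tight); stone 130/130 (tight).
From A_Bᵀ y = c: 1·y_soil + 1·y_stone = 13.5; 3·y_soil + 4·y_stone = 45.
→ y_soil = 9 and y_stone = 4.5.
garden beds enters the basis when its profit ≥ yᵀa₃ = 9·4 + 4.5·4 = 54.

54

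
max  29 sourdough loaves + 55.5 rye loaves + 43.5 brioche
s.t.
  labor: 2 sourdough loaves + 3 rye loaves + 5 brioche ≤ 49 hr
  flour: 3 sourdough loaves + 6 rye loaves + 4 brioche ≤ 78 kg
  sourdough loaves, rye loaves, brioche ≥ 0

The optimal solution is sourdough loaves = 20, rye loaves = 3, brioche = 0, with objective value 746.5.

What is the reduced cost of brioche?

Check each constraint at x*: labor 49/49 (tight); flour 78/78 (tight).
The binding rows give the dual system: 2·y_labor + 3·y_flour = 29 and 3·y_labor + 6·y_flour = 55.5.
Solving: y_labor = 2.5, y_flour = 8.
Reduced cost of brioche: c₃ − yᵀa₃ = 43.5 − (2.5·5 + 8·4) = 43.5 − 44.5 = -1.

-1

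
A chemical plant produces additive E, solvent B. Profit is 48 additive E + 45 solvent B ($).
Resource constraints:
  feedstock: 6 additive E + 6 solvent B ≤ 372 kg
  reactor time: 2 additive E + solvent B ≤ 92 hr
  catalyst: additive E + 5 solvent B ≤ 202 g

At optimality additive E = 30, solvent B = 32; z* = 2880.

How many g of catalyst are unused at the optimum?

12

catalyst used = 1·30 + 5·32 = 190; slack = 202 − 190 = 12.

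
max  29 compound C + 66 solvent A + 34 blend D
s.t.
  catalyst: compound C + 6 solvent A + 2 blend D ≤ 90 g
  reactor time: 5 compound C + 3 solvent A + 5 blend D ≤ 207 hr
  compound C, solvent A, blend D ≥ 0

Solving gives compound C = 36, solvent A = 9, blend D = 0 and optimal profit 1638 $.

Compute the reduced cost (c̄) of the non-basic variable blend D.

-4

At the optimum: catalyst uses 90 of 90 (binding); reactor time uses 207 of 207 (binding).
The binding rows give the dual system: 1·y_catalyst + 5·y_reactor time = 29 and 6·y_catalyst + 3·y_reactor time = 66.
This yields shadow prices y_catalyst = 9, y_reactor time = 4.
Reduced cost of blend D: c₃ − yᵀa₃ = 34 − (9·2 + 4·5) = 34 − 38 = -4.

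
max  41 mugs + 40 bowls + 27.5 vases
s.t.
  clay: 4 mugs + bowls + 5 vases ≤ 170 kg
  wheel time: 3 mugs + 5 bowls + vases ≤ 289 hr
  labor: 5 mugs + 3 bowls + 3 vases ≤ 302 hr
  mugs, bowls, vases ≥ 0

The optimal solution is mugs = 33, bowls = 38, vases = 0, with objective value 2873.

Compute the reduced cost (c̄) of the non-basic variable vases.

-4.5

Binding: clay and wheel time. Non-binding: labor (23 unused).
Slack constraints have shadow price 0 (complementary slackness).
From A_Bᵀ y = c: 4·y_clay + 3·y_wheel time = 41; 1·y_clay + 5·y_wheel time = 40.
This yields shadow prices y_clay = 5, y_wheel time = 7.
Reduced cost of vases: c₃ − yᵀa₃ = 27.5 − (5·5 + 7·1) = 27.5 − 32 = -4.5.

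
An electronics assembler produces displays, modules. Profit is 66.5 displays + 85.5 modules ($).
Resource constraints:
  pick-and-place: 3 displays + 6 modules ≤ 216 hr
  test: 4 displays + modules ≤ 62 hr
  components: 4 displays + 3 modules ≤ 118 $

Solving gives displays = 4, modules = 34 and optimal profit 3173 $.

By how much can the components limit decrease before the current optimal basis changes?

Binding constraints: pick-and-place, components. The basis is B = [[3,6],[4,3]] with det -15.
Per unit decrease in components, x* moves by d = (-0.4, 0.2).
The basis stays optimal until displays reaches 0; allowable decrease = 10 $.

10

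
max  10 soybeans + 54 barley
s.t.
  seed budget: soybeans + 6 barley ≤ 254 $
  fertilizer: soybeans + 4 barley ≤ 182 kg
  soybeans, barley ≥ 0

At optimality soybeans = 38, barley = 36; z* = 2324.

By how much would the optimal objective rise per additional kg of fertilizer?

At the optimum: seed budget uses 254 of 254 (binding); fertilizer uses 182 of 182 (binding).
The binding rows give the dual system: 1·y_seed budget + 1·y_fertilizer = 10 and 6·y_seed budget + 4·y_fertilizer = 54.
This yields shadow prices y_seed budget = 7, y_fertilizer = 3.
Shadow price of fertilizer = 3.

3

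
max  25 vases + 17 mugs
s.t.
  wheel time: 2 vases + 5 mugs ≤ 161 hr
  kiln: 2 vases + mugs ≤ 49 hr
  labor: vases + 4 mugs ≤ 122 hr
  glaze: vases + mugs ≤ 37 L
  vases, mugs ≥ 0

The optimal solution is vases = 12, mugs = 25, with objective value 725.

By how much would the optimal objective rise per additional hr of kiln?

8

Check each constraint at x*: wheel time 149/161 (slack 12); kiln 49/49 (tight); labor 112/122 (slack 10); glaze 37/37 (tight).
Since wheel time, labor are not tight, their duals are 0.
Dual feasibility on the basic columns requires 2·y_kiln + 1·y_glaze = 25, 1·y_kiln + 1·y_glaze = 17.
Solving: y_kiln = 8, y_glaze = 9.
Shadow price of kiln = 8.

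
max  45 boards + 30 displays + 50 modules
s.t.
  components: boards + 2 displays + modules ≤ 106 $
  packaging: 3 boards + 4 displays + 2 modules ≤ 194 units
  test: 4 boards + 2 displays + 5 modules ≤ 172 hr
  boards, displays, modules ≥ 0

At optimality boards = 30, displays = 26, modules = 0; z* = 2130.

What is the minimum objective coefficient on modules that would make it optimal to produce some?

Check each constraint at x*: components 82/106 (slack 24); packaging 194/194 (tight); test 172/172 (tight).
By complementary slackness, y = 0 for the non-binding constraint.
The binding rows give the dual system: 3·y_packaging + 4·y_test = 45 and 4·y_packaging + 2·y_test = 30.
Solving: y_packaging = 3, y_test = 9.
modules enters the basis when its profit ≥ yᵀa₃ = 3·2 + 9·5 = 51.

51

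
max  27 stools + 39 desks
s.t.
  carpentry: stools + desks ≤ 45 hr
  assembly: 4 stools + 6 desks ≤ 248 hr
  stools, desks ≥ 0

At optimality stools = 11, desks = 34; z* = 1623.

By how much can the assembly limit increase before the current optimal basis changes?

22

Binding constraints: carpentry, assembly. The basis is B = [[1,1],[4,6]] with det 2.
Per unit increase in assembly, x* moves by d = (-0.5, 0.5).
The basis stays optimal until stools reaches 0; allowable increase = 22 hr.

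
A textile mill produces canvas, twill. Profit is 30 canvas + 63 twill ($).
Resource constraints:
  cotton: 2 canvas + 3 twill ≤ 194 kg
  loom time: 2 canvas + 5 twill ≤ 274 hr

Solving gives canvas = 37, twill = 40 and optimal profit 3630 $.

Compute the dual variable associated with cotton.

6

Check each constraint at x*: cotton 194/194 (tight); loom time 274/274 (tight).
From A_Bᵀ y = c: 2·y_cotton + 2·y_loom time = 30; 3·y_cotton + 5·y_loom time = 63.
Solving: y_cotton = 6, y_loom time = 9.
Shadow price of cotton = 6.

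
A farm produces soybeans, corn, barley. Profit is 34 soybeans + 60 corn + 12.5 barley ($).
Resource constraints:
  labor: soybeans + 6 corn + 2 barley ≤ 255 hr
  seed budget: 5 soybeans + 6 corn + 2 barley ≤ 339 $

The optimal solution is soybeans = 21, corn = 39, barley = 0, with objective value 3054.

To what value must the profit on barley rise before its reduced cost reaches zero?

20

Both labor and seed budget are binding at x*.
The binding rows give the dual system: 1·y_labor + 5·y_seed budget = 34 and 6·y_labor + 6·y_seed budget = 60.
Solving: y_labor = 4, y_seed budget = 6.
barley enters the basis when its profit ≥ yᵀa₃ = 4·2 + 6·2 = 20.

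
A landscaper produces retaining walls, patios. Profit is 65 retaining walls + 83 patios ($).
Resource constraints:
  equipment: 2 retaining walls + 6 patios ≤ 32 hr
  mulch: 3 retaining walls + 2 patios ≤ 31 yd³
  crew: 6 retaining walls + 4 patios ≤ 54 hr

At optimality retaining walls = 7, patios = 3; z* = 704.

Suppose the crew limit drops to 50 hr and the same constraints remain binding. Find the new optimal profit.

Binding: equipment and crew. Non-binding: mulch (4 unused).
By complementary slackness, y = 0 for the non-binding constraint.
The binding rows give the dual system: 2·y_equipment + 6·y_crew = 65 and 6·y_equipment + 4·y_crew = 83.
Solving: y_equipment = 8.5, y_crew = 8.
Δz = y_crew·Δb = 8 × (-4) = -32, so new z* = 704 − 32 = 672.

672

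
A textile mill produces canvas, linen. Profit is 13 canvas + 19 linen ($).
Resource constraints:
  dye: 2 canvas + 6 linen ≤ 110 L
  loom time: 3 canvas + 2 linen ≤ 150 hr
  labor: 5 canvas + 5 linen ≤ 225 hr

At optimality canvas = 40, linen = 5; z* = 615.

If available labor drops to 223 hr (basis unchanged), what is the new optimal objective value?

At the optimum: dye uses 110 of 110 (binding); loom time uses 130 of 150 (slack = 20); labor uses 225 of 225 (binding).
By complementary slackness, y = 0 for the non-binding constraint.
Dual feasibility on the basic columns requires 2·y_dye + 5·y_labor = 13, 6·y_dye + 5·y_labor = 19.
→ y_dye = 1.5 and y_labor = 2.
Δz = y_labor·Δb = 2 × (-2) = -4, so new z* = 615 − 4 = 611.

611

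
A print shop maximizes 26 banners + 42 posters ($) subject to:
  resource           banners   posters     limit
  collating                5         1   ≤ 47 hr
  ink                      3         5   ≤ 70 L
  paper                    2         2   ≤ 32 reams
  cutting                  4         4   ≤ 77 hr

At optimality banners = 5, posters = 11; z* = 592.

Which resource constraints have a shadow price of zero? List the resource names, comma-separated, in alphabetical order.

collating, cutting

collating: 36/47 (slack 11)
ink: 70/70 (binding)
paper: 32/32 (binding)
cutting: 64/77 (slack 13)
By complementary slackness, a constraint with positive slack has shadow price 0 → collating, cutting.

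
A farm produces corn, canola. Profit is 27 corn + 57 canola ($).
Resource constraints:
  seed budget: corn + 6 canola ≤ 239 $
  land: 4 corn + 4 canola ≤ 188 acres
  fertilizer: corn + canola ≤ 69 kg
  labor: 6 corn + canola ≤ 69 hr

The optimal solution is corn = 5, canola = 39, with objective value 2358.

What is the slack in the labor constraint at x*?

0

labor used = 6·5 + 1·39 = 69; slack = 69 − 69 = 0.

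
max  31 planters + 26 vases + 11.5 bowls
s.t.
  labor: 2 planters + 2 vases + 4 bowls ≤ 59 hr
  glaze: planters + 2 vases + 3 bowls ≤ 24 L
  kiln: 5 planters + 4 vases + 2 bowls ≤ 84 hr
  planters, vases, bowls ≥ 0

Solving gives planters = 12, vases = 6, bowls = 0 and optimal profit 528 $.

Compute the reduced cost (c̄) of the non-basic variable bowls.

Check each constraint at x*: labor 36/59 (slack 23); glaze 24/24 (tight); kiln 84/84 (tight).
Slack constraints have shadow price 0 (complementary slackness).
From A_Bᵀ y = c: 1·y_glaze + 5·y_kiln = 31; 2·y_glaze + 4·y_kiln = 26.
→ y_glaze = 1 and y_kiln = 6.
Reduced cost of bowls: c₃ − yᵀa₃ = 11.5 − (1·3 + 6·2) = 11.5 − 15 = -3.5.

-3.5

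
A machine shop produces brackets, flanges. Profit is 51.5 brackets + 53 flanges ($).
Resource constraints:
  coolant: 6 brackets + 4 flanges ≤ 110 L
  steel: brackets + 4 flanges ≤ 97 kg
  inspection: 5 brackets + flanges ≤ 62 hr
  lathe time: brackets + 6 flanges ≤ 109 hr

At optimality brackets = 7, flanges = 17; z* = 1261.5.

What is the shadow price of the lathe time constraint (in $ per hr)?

3.5

Binding: coolant and lathe time. Non-binding: steel (22 unused), inspection (10 unused).
Since steel, inspection are not tight, their duals are 0.
From A_Bᵀ y = c: 6·y_coolant + 1·y_lathe time = 51.5; 4·y_coolant + 6·y_lathe time = 53.
→ y_coolant = 8 and y_lathe time = 3.5.
Shadow price of lathe time = 3.5.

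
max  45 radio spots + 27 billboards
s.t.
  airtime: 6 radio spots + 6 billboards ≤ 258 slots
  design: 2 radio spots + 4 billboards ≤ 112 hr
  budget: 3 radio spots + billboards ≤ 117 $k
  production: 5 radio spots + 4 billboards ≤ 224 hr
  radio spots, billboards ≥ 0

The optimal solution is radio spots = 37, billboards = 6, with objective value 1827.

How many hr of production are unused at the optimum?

production used = 5·37 + 4·6 = 209; slack = 224 − 209 = 15.

15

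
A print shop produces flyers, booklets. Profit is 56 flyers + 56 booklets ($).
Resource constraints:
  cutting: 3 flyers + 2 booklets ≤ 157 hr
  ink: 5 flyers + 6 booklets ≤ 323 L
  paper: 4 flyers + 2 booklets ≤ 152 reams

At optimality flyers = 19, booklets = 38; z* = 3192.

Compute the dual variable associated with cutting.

0

Check each constraint at x*: cutting 133/157 (slack 24); ink 323/323 (tight); paper 152/152 (tight).
By complementary slackness, y = 0 for the non-binding constraint.
The binding rows give the dual system: 5·y_ink + 4·y_paper = 56 and 6·y_ink + 2·y_paper = 56.
This yields shadow prices y_ink = 8, y_paper = 4.
Shadow price of cutting = 0.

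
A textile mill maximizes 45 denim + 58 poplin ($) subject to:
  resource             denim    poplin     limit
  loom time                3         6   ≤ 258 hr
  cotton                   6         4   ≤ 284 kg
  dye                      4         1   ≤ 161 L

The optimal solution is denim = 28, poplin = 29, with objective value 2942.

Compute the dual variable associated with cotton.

At the optimum: loom time uses 258 of 258 (binding); cotton uses 284 of 284 (binding); dye uses 141 of 161 (slack = 20).
Slack constraints have shadow price 0 (complementary slackness).
From A_Bᵀ y = c: 3·y_loom time + 6·y_cotton = 45; 6·y_loom time + 4·y_cotton = 58.
→ y_loom time = 7 and y_cotton = 4.
Shadow price of cotton = 4.

4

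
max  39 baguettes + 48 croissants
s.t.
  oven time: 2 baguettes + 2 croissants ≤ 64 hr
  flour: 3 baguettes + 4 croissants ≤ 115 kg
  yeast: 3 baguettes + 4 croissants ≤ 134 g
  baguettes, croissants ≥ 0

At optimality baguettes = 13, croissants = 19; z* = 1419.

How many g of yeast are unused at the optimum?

19

yeast used = 3·13 + 4·19 = 115; slack = 134 − 115 = 19.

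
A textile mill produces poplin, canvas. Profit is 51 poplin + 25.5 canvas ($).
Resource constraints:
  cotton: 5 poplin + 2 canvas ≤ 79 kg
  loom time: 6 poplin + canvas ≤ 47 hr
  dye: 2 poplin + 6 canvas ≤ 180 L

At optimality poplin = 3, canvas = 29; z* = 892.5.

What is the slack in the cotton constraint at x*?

cotton used = 5·3 + 2·29 = 73; slack = 79 − 73 = 6.

6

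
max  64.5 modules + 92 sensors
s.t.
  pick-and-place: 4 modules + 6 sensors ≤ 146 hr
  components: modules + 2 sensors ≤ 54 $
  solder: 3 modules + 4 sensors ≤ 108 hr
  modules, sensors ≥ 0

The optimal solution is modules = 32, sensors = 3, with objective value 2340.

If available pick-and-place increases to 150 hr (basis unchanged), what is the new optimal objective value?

At the optimum: pick-and-place uses 146 of 146 (binding); components uses 38 of 54 (slack = 16); solder uses 108 of 108 (binding).
By complementary slackness, y = 0 for the non-binding constraint.
Dual feasibility on the basic columns requires 4·y_pick-and-place + 3·y_solder = 64.5, 6·y_pick-and-place + 4·y_solder = 92.
Solving: y_pick-and-place = 9, y_solder = 9.5.
Δz = y_pick-and-place·Δb = 9 × (4) = 36, so new z* = 2340 + 36 = 2376.

2376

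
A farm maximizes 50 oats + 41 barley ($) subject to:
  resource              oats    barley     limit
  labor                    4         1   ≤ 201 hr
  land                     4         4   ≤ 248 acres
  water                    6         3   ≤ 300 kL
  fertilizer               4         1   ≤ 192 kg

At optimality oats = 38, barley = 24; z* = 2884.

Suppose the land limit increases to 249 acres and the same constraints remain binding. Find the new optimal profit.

At the optimum: labor uses 176 of 201 (slack = 25); land uses 248 of 248 (binding); water uses 300 of 300 (binding); fertilizer uses 176 of 192 (slack = 16).
Slack constraints have shadow price 0 (complementary slackness).
The binding rows give the dual system: 4·y_land + 6·y_water = 50 and 4·y_land + 3·y_water = 41.
→ y_land = 8 and y_water = 3.
Δz = y_land·Δb = 8 × (1) = 8, so new z* = 2884 + 8 = 2892.

2892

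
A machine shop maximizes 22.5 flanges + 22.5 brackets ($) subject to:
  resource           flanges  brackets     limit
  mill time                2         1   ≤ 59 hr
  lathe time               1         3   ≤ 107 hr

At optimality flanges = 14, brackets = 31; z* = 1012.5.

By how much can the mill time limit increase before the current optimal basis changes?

155

Binding constraints: mill time, lathe time. The basis is B = [[2,1],[1,3]] with det 5.
Per unit increase in mill time, x* moves by d = (0.6, -0.2).
The basis stays optimal until brackets reaches 0; allowable increase = 155 hr.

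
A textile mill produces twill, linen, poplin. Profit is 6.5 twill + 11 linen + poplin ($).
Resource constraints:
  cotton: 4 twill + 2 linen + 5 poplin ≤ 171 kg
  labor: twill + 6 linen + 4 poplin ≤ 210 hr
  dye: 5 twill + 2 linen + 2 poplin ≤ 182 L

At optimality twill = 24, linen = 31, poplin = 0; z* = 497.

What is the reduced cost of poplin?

-7

Check each constraint at x*: cotton 158/171 (slack 13); labor 210/210 (tight); dye 182/182 (tight).
Slack constraints have shadow price 0 (complementary slackness).
The binding rows give the dual system: 1·y_labor + 5·y_dye = 6.5 and 6·y_labor + 2·y_dye = 11.
This yields shadow prices y_labor = 1.5, y_dye = 1.
Reduced cost of poplin: c₃ − yᵀa₃ = 1 − (1.5·4 + 1·2) = 1 − 8 = -7.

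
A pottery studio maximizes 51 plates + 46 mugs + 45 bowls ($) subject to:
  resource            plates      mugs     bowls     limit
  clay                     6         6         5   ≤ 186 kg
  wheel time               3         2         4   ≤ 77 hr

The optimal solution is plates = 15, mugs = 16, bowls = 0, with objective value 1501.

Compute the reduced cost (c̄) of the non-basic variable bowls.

-5

Both clay and wheel time are binding at x*.
Dual feasibility on the basic columns requires 6·y_clay + 3·y_wheel time = 51, 6·y_clay + 2·y_wheel time = 46.
→ y_clay = 6 and y_wheel time = 5.
Reduced cost of bowls: c₃ − yᵀa₃ = 45 − (6·5 + 5·4) = 45 − 50 = -5.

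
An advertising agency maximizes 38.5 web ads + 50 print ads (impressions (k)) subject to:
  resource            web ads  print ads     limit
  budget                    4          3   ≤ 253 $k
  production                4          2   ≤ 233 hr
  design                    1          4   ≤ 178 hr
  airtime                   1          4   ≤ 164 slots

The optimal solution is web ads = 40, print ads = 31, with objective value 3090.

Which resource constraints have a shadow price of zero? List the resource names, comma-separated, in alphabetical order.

design, production

budget: 253/253 (binding)
production: 222/233 (slack 11)
design: 164/178 (slack 14)
airtime: 164/164 (binding)
By complementary slackness, a constraint with positive slack has shadow price 0 → design, production.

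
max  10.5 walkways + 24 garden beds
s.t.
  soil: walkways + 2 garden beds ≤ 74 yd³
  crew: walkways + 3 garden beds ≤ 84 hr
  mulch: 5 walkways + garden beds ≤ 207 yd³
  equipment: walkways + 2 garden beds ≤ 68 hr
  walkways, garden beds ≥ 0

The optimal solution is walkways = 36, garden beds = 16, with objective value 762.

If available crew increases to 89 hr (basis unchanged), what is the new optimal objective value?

777

Check each constraint at x*: soil 68/74 (slack 6); crew 84/84 (tight); mulch 196/207 (slack 11); equipment 68/68 (tight).
By complementary slackness, y = 0 for the non-binding constraints.
Dual feasibility on the basic columns requires 1·y_crew + 1·y_equipment = 10.5, 3·y_crew + 2·y_equipment = 24.
This yields shadow prices y_crew = 3, y_equipment = 7.5.
Δz = y_crew·Δb = 3 × (5) = 15, so new z* = 762 + 15 = 777.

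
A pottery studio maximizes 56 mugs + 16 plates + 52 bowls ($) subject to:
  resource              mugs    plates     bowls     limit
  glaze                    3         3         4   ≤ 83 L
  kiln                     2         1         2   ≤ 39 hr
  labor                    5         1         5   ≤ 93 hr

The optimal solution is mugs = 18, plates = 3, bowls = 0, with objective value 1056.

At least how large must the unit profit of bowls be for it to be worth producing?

Binding: kiln and labor. Non-binding: glaze (20 unused).
Since glaze is not tight, its dual is 0.
Dual feasibility on the basic columns requires 2·y_kiln + 5·y_labor = 56, 1·y_kiln + 1·y_labor = 16.
→ y_kiln = 8 and y_labor = 8.
bowls enters the basis when its profit ≥ yᵀa₃ = 8·2 + 8·5 = 56.

56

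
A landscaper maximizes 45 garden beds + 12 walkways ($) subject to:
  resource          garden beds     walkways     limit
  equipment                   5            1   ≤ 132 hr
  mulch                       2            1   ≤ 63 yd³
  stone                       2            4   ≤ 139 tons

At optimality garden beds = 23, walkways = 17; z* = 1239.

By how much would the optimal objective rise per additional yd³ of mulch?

Check each constraint at x*: equipment 132/132 (tight); mulch 63/63 (tight); stone 114/139 (slack 25).
Slack constraints have shadow price 0 (complementary slackness).
Dual feasibility on the basic columns requires 5·y_equipment + 2·y_mulch = 45, 1·y_equipment + 1·y_mulch = 12.
→ y_equipment = 7 and y_mulch = 5.
Shadow price of mulch = 5.

5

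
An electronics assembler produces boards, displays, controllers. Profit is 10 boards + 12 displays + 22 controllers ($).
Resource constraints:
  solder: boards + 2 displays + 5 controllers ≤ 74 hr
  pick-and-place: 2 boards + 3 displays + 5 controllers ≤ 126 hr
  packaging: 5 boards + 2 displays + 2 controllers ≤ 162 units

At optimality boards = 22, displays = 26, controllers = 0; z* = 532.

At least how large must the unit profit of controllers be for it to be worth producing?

At the optimum: solder uses 74 of 74 (binding); pick-and-place uses 122 of 126 (slack = 4); packaging uses 162 of 162 (binding).
Since pick-and-place is not tight, its dual is 0.
Dual feasibility on the basic columns requires 1·y_solder + 5·y_packaging = 10, 2·y_solder + 2·y_packaging = 12.
→ y_solder = 5 and y_packaging = 1.
controllers enters the basis when its profit ≥ yᵀa₃ = 5·5 + 1·2 = 27.

27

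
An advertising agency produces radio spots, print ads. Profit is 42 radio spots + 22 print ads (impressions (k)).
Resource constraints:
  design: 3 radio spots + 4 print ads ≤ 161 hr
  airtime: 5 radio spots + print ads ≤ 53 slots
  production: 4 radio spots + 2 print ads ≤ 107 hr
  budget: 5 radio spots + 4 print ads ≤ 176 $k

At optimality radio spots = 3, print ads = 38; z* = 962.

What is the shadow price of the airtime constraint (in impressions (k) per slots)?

At the optimum: design uses 161 of 161 (binding); airtime uses 53 of 53 (binding); production uses 88 of 107 (slack = 19); budget uses 167 of 176 (slack = 9).
Slack constraints have shadow price 0 (complementary slackness).
From A_Bᵀ y = c: 3·y_design + 5·y_airtime = 42; 4·y_design + 1·y_airtime = 22.
Solving: y_design = 4, y_airtime = 6.
Shadow price of airtime = 6.

6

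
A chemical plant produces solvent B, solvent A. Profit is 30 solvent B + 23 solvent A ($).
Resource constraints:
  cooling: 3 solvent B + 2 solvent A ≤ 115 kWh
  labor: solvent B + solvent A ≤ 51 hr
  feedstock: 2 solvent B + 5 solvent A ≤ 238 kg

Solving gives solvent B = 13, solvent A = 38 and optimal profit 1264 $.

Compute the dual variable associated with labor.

At the optimum: cooling uses 115 of 115 (binding); labor uses 51 of 51 (binding); feedstock uses 216 of 238 (slack = 22).
By complementary slackness, y = 0 for the non-binding constraint.
The binding rows give the dual system: 3·y_cooling + 1·y_labor = 30 and 2·y_cooling + 1·y_labor = 23.
This yields shadow prices y_cooling = 7, y_labor = 9.
Shadow price of labor = 9.

9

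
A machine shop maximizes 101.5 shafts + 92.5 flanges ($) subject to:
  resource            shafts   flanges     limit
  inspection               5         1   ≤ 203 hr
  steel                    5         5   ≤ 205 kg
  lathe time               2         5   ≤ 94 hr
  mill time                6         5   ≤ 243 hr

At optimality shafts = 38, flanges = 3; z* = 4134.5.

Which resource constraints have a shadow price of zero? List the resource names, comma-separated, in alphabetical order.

inspection, lathe time

inspection: 193/203 (slack 10)
steel: 205/205 (binding)
lathe time: 91/94 (slack 3)
mill time: 243/243 (binding)
By complementary slackness, a constraint with positive slack has shadow price 0 → inspection, lathe time.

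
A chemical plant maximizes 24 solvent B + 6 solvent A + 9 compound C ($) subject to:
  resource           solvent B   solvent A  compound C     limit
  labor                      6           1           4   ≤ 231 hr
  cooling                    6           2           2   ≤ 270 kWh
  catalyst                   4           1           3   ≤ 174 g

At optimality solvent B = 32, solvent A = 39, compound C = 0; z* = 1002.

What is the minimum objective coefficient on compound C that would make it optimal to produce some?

Binding: labor and cooling. Non-binding: catalyst (7 unused).
Slack constraints have shadow price 0 (complementary slackness).
From A_Bᵀ y = c: 6·y_labor + 6·y_cooling = 24; 1·y_labor + 2·y_cooling = 6.
Solving: y_labor = 2, y_cooling = 2.
compound C enters the basis when its profit ≥ yᵀa₃ = 2·4 + 2·2 = 12.

12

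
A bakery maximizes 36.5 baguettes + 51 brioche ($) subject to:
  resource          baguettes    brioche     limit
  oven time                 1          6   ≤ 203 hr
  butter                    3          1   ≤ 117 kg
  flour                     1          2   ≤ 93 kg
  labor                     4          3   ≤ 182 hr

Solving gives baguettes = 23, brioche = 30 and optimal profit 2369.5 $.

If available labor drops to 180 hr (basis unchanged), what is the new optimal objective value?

Binding: oven time and labor. Non-binding: butter (18 unused), flour (10 unused).
By complementary slackness, y = 0 for the non-binding constraints.
The binding rows give the dual system: 1·y_oven time + 4·y_labor = 36.5 and 6·y_oven time + 3·y_labor = 51.
→ y_oven time = 4.5 and y_labor = 8.
Δz = y_labor·Δb = 8 × (-2) = -16, so new z* = 2369.5 − 16 = 2353.5.

2353.5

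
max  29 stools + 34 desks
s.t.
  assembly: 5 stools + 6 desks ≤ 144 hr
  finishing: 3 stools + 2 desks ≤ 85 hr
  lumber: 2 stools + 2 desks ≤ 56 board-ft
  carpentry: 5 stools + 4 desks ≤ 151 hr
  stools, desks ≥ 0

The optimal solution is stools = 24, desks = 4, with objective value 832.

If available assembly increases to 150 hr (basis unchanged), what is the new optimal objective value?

862

Binding: assembly and lumber. Non-binding: finishing (5 unused), carpentry (15 unused).
By complementary slackness, y = 0 for the non-binding constraints.
Dual feasibility on the basic columns requires 5·y_assembly + 2·y_lumber = 29, 6·y_assembly + 2·y_lumber = 34.
This yields shadow prices y_assembly = 5, y_lumber = 2.
Δz = y_assembly·Δb = 5 × (6) = 30, so new z* = 832 + 30 = 862.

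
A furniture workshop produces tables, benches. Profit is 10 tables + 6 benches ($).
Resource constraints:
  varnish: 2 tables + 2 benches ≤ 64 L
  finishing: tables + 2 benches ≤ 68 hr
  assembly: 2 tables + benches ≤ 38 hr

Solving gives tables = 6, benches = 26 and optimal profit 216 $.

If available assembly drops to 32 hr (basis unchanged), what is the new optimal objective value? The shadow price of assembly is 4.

192

Δb = -6, so new z* = 216 + (4)·(-6) = 216 − 24 = 192.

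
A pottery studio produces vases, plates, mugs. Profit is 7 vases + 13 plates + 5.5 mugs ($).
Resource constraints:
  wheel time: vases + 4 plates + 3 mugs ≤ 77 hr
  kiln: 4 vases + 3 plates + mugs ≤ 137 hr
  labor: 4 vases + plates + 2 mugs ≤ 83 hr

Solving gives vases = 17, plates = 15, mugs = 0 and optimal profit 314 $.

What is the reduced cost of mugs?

Check each constraint at x*: wheel time 77/77 (tight); kiln 113/137 (slack 24); labor 83/83 (tight).
Slack constraints have shadow price 0 (complementary slackness).
From A_Bᵀ y = c: 1·y_wheel time + 4·y_labor = 7; 4·y_wheel time + 1·y_labor = 13.
→ y_wheel time = 3 and y_labor = 1.
Reduced cost of mugs: c₃ − yᵀa₃ = 5.5 − (3·3 + 1·2) = 5.5 − 11 = -5.5.

-5.5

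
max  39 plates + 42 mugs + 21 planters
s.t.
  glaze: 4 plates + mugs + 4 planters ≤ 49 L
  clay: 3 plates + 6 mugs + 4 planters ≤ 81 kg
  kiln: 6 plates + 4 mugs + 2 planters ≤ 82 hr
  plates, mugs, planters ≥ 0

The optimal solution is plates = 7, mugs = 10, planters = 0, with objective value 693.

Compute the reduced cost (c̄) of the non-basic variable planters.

Binding: clay and kiln. Non-binding: glaze (11 unused).
Slack constraints have shadow price 0 (complementary slackness).
From A_Bᵀ y = c: 3·y_clay + 6·y_kiln = 39; 6·y_clay + 4·y_kiln = 42.
→ y_clay = 4 and y_kiln = 4.5.
Reduced cost of planters: c₃ − yᵀa₃ = 21 − (4·4 + 4.5·2) = 21 − 25 = -4.

-4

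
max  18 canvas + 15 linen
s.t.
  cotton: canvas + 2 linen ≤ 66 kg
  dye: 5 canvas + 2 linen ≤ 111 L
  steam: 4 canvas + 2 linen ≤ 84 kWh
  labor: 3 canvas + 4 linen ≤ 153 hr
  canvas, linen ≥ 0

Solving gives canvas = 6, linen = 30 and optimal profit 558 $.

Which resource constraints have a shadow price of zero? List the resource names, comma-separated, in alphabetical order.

dye, labor

cotton: 66/66 (binding)
dye: 90/111 (slack 21)
steam: 84/84 (binding)
labor: 138/153 (slack 15)
By complementary slackness, a constraint with positive slack has shadow price 0 → dye, labor.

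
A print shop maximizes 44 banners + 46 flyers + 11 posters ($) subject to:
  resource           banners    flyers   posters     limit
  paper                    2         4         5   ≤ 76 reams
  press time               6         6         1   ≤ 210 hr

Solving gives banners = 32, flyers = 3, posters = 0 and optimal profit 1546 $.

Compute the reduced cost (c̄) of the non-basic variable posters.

Check each constraint at x*: paper 76/76 (tight); press time 210/210 (tight).
From A_Bᵀ y = c: 2·y_paper + 6·y_press time = 44; 4·y_paper + 6·y_press time = 46.
→ y_paper = 1 and y_press time = 7.
Reduced cost of posters: c₃ − yᵀa₃ = 11 − (1·5 + 7·1) = 11 − 12 = -1.

-1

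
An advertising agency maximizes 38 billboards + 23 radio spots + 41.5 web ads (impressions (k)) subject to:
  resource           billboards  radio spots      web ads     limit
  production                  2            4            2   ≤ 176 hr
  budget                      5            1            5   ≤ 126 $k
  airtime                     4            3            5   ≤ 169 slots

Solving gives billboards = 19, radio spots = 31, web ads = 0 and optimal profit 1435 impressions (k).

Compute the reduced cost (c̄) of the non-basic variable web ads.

-3.5

Binding: budget and airtime. Non-binding: production (14 unused).
By complementary slackness, y = 0 for the non-binding constraint.
From A_Bᵀ y = c: 5·y_budget + 4·y_airtime = 38; 1·y_budget + 3·y_airtime = 23.
This yields shadow prices y_budget = 2, y_airtime = 7.
Reduced cost of web ads: c₃ − yᵀa₃ = 41.5 − (2·5 + 7·5) = 41.5 − 45 = -3.5.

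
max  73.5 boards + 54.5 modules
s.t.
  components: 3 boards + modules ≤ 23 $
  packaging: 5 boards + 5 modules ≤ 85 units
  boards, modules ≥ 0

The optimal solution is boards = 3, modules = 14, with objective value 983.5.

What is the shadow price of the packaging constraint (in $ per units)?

9

Check each constraint at x*: components 23/23 (tight); packaging 85/85 (tight).
From A_Bᵀ y = c: 3·y_components + 5·y_packaging = 73.5; 1·y_components + 5·y_packaging = 54.5.
→ y_components = 9.5 and y_packaging = 9.
Shadow price of packaging = 9.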